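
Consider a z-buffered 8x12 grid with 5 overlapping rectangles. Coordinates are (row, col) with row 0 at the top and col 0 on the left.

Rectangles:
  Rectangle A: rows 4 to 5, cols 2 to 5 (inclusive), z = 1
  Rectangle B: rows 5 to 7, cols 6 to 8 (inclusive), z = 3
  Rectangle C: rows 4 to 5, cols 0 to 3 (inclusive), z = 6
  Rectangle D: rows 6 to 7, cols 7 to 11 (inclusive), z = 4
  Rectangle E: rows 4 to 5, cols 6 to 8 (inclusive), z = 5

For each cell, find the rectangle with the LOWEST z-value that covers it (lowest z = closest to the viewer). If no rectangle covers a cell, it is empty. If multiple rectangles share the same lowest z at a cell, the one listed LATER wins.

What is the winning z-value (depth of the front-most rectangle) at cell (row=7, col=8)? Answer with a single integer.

Answer: 3

Derivation:
Check cell (7,8):
  A: rows 4-5 cols 2-5 -> outside (row miss)
  B: rows 5-7 cols 6-8 z=3 -> covers; best now B (z=3)
  C: rows 4-5 cols 0-3 -> outside (row miss)
  D: rows 6-7 cols 7-11 z=4 -> covers; best now B (z=3)
  E: rows 4-5 cols 6-8 -> outside (row miss)
Winner: B at z=3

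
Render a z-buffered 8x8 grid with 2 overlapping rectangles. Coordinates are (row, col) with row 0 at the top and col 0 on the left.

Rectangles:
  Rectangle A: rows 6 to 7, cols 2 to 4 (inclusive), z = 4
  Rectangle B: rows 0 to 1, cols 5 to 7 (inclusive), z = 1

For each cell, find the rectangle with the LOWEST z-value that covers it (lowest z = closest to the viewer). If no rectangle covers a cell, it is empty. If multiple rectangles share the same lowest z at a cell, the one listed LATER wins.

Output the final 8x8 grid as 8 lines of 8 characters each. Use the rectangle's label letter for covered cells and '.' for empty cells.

.....BBB
.....BBB
........
........
........
........
..AAA...
..AAA...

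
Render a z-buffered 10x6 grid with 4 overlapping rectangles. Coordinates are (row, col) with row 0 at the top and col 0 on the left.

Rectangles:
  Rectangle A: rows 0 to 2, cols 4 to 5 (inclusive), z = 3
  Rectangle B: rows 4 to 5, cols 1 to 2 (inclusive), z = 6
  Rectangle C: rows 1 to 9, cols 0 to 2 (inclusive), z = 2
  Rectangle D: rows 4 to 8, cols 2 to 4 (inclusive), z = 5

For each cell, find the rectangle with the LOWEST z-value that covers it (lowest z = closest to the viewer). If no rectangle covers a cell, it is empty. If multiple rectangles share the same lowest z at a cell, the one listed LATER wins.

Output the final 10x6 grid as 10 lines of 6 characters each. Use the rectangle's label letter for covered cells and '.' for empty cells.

....AA
CCC.AA
CCC.AA
CCC...
CCCDD.
CCCDD.
CCCDD.
CCCDD.
CCCDD.
CCC...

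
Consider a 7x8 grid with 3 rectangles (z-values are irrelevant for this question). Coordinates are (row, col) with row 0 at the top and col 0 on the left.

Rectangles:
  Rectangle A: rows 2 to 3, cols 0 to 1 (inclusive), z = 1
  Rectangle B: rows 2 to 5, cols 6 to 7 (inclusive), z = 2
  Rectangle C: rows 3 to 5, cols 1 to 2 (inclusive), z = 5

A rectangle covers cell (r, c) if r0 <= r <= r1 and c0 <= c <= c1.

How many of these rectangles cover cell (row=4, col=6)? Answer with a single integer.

Answer: 1

Derivation:
Check cell (4,6):
  A: rows 2-3 cols 0-1 -> outside (row miss)
  B: rows 2-5 cols 6-7 -> covers
  C: rows 3-5 cols 1-2 -> outside (col miss)
Count covering = 1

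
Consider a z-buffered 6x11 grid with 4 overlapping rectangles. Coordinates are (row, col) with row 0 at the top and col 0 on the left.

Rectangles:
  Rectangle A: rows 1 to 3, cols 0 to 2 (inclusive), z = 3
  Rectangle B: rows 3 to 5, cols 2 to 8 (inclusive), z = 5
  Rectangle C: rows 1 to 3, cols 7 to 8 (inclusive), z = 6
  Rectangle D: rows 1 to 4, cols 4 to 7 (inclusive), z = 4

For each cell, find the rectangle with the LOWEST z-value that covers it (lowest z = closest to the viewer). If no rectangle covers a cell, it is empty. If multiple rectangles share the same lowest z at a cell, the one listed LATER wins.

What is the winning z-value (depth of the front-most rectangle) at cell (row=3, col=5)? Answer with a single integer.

Answer: 4

Derivation:
Check cell (3,5):
  A: rows 1-3 cols 0-2 -> outside (col miss)
  B: rows 3-5 cols 2-8 z=5 -> covers; best now B (z=5)
  C: rows 1-3 cols 7-8 -> outside (col miss)
  D: rows 1-4 cols 4-7 z=4 -> covers; best now D (z=4)
Winner: D at z=4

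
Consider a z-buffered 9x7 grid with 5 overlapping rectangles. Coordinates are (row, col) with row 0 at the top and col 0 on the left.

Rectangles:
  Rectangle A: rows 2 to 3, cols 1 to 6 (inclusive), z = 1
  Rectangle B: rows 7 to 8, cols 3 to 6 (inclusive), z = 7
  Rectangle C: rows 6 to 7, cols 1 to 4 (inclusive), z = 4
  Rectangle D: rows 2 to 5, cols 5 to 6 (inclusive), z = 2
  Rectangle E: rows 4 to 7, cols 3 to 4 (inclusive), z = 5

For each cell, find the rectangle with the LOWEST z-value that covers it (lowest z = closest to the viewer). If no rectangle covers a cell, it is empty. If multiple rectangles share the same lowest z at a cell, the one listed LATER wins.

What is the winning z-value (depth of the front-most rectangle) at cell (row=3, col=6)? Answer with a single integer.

Answer: 1

Derivation:
Check cell (3,6):
  A: rows 2-3 cols 1-6 z=1 -> covers; best now A (z=1)
  B: rows 7-8 cols 3-6 -> outside (row miss)
  C: rows 6-7 cols 1-4 -> outside (row miss)
  D: rows 2-5 cols 5-6 z=2 -> covers; best now A (z=1)
  E: rows 4-7 cols 3-4 -> outside (row miss)
Winner: A at z=1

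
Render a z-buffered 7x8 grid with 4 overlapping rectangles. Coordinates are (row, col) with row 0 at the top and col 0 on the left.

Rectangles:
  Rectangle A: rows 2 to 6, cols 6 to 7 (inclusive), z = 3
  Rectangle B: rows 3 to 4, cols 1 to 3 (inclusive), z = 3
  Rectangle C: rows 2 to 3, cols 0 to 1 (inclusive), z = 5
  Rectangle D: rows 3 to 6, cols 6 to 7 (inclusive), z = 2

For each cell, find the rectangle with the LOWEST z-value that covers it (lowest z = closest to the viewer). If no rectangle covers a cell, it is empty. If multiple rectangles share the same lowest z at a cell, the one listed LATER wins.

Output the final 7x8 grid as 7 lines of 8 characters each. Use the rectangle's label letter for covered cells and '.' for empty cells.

........
........
CC....AA
CBBB..DD
.BBB..DD
......DD
......DD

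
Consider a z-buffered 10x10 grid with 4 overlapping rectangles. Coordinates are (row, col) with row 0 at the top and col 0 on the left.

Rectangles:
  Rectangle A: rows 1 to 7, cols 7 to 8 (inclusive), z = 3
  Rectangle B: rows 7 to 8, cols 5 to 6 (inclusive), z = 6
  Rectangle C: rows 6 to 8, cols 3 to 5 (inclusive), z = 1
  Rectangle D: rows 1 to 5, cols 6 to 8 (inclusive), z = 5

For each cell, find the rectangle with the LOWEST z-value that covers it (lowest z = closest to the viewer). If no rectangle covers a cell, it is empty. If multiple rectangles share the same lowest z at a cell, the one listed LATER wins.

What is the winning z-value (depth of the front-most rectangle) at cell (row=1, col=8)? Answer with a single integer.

Check cell (1,8):
  A: rows 1-7 cols 7-8 z=3 -> covers; best now A (z=3)
  B: rows 7-8 cols 5-6 -> outside (row miss)
  C: rows 6-8 cols 3-5 -> outside (row miss)
  D: rows 1-5 cols 6-8 z=5 -> covers; best now A (z=3)
Winner: A at z=3

Answer: 3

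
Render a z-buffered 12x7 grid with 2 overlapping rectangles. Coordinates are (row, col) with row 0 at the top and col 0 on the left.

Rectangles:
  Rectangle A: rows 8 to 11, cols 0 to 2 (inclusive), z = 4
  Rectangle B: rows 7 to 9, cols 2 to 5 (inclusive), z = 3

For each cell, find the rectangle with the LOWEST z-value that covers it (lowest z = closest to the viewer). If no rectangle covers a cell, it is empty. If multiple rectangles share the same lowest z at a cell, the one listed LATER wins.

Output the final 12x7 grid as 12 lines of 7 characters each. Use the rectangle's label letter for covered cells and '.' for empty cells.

.......
.......
.......
.......
.......
.......
.......
..BBBB.
AABBBB.
AABBBB.
AAA....
AAA....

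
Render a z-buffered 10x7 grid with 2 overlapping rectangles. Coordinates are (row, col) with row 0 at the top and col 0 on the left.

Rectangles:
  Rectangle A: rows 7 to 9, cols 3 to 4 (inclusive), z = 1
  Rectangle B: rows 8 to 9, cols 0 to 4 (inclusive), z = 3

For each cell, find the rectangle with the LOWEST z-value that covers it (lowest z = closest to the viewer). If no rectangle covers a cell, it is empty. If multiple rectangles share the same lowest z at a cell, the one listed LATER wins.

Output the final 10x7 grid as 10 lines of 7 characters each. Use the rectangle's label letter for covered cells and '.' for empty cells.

.......
.......
.......
.......
.......
.......
.......
...AA..
BBBAA..
BBBAA..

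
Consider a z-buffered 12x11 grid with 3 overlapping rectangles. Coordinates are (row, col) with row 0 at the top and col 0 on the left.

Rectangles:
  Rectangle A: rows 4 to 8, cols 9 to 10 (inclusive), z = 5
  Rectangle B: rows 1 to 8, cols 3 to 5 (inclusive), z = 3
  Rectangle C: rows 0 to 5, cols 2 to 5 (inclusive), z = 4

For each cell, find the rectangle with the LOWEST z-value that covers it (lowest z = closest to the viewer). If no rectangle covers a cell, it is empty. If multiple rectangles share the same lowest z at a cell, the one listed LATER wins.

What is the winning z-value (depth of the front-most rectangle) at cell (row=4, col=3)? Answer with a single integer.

Check cell (4,3):
  A: rows 4-8 cols 9-10 -> outside (col miss)
  B: rows 1-8 cols 3-5 z=3 -> covers; best now B (z=3)
  C: rows 0-5 cols 2-5 z=4 -> covers; best now B (z=3)
Winner: B at z=3

Answer: 3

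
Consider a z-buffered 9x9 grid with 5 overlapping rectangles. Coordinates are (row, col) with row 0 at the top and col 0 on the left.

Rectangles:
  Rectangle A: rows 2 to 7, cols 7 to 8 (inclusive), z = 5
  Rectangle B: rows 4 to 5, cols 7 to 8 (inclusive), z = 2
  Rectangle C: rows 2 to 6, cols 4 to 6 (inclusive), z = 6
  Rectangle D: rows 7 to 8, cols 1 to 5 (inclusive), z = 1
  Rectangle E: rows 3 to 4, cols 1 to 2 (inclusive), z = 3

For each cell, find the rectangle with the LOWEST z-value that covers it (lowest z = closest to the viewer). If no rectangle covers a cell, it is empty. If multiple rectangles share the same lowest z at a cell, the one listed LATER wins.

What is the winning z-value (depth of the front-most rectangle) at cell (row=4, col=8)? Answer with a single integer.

Check cell (4,8):
  A: rows 2-7 cols 7-8 z=5 -> covers; best now A (z=5)
  B: rows 4-5 cols 7-8 z=2 -> covers; best now B (z=2)
  C: rows 2-6 cols 4-6 -> outside (col miss)
  D: rows 7-8 cols 1-5 -> outside (row miss)
  E: rows 3-4 cols 1-2 -> outside (col miss)
Winner: B at z=2

Answer: 2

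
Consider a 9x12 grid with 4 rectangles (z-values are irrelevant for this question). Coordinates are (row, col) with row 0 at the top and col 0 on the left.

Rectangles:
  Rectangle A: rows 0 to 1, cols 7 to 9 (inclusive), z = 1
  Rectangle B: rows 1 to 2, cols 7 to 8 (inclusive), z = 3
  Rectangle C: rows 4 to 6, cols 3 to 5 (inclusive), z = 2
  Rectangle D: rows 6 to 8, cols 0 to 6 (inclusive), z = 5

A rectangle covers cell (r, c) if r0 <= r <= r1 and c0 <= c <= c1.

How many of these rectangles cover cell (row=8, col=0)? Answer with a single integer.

Answer: 1

Derivation:
Check cell (8,0):
  A: rows 0-1 cols 7-9 -> outside (row miss)
  B: rows 1-2 cols 7-8 -> outside (row miss)
  C: rows 4-6 cols 3-5 -> outside (row miss)
  D: rows 6-8 cols 0-6 -> covers
Count covering = 1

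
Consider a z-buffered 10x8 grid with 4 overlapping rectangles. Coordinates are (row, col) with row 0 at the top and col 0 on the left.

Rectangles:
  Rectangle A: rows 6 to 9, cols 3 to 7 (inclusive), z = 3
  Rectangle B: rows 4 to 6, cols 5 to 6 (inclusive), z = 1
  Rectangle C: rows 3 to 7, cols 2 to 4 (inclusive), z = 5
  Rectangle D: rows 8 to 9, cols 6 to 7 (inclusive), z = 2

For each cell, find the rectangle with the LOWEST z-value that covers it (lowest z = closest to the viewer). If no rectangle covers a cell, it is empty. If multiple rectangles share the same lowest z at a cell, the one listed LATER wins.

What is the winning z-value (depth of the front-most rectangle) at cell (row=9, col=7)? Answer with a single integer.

Answer: 2

Derivation:
Check cell (9,7):
  A: rows 6-9 cols 3-7 z=3 -> covers; best now A (z=3)
  B: rows 4-6 cols 5-6 -> outside (row miss)
  C: rows 3-7 cols 2-4 -> outside (row miss)
  D: rows 8-9 cols 6-7 z=2 -> covers; best now D (z=2)
Winner: D at z=2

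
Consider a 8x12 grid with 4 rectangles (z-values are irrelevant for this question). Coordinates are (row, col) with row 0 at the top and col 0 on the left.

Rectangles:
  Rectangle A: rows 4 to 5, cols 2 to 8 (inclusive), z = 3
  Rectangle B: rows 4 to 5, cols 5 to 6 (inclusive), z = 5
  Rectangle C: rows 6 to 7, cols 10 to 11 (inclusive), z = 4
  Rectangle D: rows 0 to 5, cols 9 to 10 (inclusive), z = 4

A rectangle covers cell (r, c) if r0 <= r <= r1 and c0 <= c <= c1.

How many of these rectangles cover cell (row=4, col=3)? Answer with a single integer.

Check cell (4,3):
  A: rows 4-5 cols 2-8 -> covers
  B: rows 4-5 cols 5-6 -> outside (col miss)
  C: rows 6-7 cols 10-11 -> outside (row miss)
  D: rows 0-5 cols 9-10 -> outside (col miss)
Count covering = 1

Answer: 1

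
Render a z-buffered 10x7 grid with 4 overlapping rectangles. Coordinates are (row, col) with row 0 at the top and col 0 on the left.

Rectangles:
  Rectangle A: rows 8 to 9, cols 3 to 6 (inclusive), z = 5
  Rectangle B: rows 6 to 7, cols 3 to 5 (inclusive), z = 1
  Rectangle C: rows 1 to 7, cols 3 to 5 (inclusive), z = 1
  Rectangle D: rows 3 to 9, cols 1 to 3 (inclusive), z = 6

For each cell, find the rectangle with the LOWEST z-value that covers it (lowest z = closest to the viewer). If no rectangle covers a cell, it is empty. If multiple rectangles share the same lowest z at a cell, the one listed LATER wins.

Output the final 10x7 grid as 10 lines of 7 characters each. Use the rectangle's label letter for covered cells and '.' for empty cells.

.......
...CCC.
...CCC.
.DDCCC.
.DDCCC.
.DDCCC.
.DDCCC.
.DDCCC.
.DDAAAA
.DDAAAA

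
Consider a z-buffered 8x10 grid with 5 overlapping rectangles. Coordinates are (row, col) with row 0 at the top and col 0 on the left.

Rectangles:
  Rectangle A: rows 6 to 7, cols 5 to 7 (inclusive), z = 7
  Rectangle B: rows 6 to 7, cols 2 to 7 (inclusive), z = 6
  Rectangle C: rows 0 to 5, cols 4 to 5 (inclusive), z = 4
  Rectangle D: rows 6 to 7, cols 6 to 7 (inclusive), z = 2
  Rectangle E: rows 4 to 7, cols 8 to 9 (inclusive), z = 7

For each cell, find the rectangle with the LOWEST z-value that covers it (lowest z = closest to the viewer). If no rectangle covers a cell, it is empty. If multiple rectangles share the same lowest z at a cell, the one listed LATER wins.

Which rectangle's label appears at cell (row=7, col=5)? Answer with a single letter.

Answer: B

Derivation:
Check cell (7,5):
  A: rows 6-7 cols 5-7 z=7 -> covers; best now A (z=7)
  B: rows 6-7 cols 2-7 z=6 -> covers; best now B (z=6)
  C: rows 0-5 cols 4-5 -> outside (row miss)
  D: rows 6-7 cols 6-7 -> outside (col miss)
  E: rows 4-7 cols 8-9 -> outside (col miss)
Winner: B at z=6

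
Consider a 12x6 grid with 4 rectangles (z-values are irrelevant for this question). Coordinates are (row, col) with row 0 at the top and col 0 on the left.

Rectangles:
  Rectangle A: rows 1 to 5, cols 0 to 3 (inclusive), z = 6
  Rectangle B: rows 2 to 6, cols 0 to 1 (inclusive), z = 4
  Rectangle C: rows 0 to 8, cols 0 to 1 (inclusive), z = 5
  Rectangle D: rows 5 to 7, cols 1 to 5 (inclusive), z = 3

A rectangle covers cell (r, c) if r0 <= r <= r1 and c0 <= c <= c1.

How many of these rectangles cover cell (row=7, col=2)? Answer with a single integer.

Check cell (7,2):
  A: rows 1-5 cols 0-3 -> outside (row miss)
  B: rows 2-6 cols 0-1 -> outside (row miss)
  C: rows 0-8 cols 0-1 -> outside (col miss)
  D: rows 5-7 cols 1-5 -> covers
Count covering = 1

Answer: 1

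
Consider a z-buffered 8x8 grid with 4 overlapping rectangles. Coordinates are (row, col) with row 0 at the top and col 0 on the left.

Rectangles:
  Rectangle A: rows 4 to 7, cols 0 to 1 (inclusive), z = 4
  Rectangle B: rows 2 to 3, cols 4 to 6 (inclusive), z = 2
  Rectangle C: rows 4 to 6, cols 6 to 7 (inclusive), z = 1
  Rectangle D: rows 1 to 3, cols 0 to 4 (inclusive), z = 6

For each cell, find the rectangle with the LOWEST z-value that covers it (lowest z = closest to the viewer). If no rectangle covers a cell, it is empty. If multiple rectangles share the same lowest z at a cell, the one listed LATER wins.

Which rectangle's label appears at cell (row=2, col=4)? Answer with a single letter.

Check cell (2,4):
  A: rows 4-7 cols 0-1 -> outside (row miss)
  B: rows 2-3 cols 4-6 z=2 -> covers; best now B (z=2)
  C: rows 4-6 cols 6-7 -> outside (row miss)
  D: rows 1-3 cols 0-4 z=6 -> covers; best now B (z=2)
Winner: B at z=2

Answer: B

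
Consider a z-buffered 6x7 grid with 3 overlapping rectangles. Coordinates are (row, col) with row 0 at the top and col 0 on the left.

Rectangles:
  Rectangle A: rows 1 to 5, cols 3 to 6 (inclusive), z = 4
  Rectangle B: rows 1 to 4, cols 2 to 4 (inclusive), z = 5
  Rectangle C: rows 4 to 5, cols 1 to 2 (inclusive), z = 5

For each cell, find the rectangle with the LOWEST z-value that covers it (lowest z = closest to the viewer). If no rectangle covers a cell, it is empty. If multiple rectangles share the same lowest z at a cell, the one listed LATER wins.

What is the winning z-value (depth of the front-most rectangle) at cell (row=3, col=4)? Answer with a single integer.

Check cell (3,4):
  A: rows 1-5 cols 3-6 z=4 -> covers; best now A (z=4)
  B: rows 1-4 cols 2-4 z=5 -> covers; best now A (z=4)
  C: rows 4-5 cols 1-2 -> outside (row miss)
Winner: A at z=4

Answer: 4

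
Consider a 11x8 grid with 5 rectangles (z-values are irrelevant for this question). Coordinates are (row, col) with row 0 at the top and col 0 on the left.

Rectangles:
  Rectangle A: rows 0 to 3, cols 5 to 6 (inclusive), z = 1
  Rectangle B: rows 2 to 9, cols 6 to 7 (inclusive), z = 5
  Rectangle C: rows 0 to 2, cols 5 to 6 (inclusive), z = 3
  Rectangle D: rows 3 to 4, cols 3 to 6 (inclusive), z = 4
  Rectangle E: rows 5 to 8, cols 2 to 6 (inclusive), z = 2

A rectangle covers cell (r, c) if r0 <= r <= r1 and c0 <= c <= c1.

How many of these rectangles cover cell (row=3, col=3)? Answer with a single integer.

Check cell (3,3):
  A: rows 0-3 cols 5-6 -> outside (col miss)
  B: rows 2-9 cols 6-7 -> outside (col miss)
  C: rows 0-2 cols 5-6 -> outside (row miss)
  D: rows 3-4 cols 3-6 -> covers
  E: rows 5-8 cols 2-6 -> outside (row miss)
Count covering = 1

Answer: 1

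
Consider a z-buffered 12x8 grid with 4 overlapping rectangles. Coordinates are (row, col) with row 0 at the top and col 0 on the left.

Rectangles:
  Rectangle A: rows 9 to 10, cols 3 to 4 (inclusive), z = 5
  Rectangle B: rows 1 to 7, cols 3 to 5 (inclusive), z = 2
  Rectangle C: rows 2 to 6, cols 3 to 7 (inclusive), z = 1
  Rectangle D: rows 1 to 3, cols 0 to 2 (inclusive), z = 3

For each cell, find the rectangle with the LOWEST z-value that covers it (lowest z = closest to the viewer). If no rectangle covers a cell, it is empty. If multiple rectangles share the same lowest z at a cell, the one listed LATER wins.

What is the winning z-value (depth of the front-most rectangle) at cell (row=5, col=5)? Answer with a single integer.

Answer: 1

Derivation:
Check cell (5,5):
  A: rows 9-10 cols 3-4 -> outside (row miss)
  B: rows 1-7 cols 3-5 z=2 -> covers; best now B (z=2)
  C: rows 2-6 cols 3-7 z=1 -> covers; best now C (z=1)
  D: rows 1-3 cols 0-2 -> outside (row miss)
Winner: C at z=1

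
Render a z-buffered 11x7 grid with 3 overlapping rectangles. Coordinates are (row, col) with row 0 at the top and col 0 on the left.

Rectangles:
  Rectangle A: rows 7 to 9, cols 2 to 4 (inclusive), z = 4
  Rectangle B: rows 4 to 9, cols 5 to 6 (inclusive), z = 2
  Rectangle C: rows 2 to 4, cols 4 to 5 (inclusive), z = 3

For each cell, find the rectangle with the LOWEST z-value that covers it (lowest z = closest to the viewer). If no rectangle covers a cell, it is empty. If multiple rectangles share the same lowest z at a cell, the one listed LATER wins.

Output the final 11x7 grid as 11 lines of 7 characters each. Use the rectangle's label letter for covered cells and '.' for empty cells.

.......
.......
....CC.
....CC.
....CBB
.....BB
.....BB
..AAABB
..AAABB
..AAABB
.......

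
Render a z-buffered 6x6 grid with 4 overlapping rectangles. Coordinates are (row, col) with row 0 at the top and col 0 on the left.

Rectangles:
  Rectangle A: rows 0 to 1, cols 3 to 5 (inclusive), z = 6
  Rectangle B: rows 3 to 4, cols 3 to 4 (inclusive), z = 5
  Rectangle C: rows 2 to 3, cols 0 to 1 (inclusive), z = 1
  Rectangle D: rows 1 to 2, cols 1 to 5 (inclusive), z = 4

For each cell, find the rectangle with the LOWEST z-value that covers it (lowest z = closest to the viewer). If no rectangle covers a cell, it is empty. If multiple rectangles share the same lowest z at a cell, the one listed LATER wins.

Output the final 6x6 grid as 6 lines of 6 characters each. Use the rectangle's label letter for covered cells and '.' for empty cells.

...AAA
.DDDDD
CCDDDD
CC.BB.
...BB.
......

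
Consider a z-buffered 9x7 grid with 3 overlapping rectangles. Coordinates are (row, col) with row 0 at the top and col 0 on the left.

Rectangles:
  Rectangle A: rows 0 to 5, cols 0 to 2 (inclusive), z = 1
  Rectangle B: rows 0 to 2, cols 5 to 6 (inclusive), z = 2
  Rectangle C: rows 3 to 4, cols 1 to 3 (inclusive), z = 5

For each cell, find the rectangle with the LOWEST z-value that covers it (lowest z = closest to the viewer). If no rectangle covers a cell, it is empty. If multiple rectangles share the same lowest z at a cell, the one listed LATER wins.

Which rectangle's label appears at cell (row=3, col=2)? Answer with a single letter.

Check cell (3,2):
  A: rows 0-5 cols 0-2 z=1 -> covers; best now A (z=1)
  B: rows 0-2 cols 5-6 -> outside (row miss)
  C: rows 3-4 cols 1-3 z=5 -> covers; best now A (z=1)
Winner: A at z=1

Answer: A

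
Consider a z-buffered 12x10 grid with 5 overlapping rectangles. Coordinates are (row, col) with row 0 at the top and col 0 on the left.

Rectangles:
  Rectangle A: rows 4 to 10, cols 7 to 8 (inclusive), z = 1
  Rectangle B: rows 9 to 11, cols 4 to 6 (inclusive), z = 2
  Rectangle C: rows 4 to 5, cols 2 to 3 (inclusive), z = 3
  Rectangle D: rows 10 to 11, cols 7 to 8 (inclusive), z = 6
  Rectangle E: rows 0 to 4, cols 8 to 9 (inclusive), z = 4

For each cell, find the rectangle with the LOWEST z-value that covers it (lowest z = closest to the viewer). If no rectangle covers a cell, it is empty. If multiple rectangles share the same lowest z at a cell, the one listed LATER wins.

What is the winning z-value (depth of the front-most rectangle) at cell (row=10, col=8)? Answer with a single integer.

Check cell (10,8):
  A: rows 4-10 cols 7-8 z=1 -> covers; best now A (z=1)
  B: rows 9-11 cols 4-6 -> outside (col miss)
  C: rows 4-5 cols 2-3 -> outside (row miss)
  D: rows 10-11 cols 7-8 z=6 -> covers; best now A (z=1)
  E: rows 0-4 cols 8-9 -> outside (row miss)
Winner: A at z=1

Answer: 1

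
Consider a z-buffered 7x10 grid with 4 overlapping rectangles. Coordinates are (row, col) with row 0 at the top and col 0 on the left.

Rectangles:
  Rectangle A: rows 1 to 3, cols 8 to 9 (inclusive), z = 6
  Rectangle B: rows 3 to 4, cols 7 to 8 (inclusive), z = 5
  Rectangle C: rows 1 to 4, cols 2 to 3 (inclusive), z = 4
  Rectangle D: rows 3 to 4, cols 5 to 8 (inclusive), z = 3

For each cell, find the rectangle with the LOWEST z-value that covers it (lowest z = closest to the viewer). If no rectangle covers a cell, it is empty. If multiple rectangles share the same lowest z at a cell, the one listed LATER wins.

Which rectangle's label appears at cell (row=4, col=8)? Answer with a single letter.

Answer: D

Derivation:
Check cell (4,8):
  A: rows 1-3 cols 8-9 -> outside (row miss)
  B: rows 3-4 cols 7-8 z=5 -> covers; best now B (z=5)
  C: rows 1-4 cols 2-3 -> outside (col miss)
  D: rows 3-4 cols 5-8 z=3 -> covers; best now D (z=3)
Winner: D at z=3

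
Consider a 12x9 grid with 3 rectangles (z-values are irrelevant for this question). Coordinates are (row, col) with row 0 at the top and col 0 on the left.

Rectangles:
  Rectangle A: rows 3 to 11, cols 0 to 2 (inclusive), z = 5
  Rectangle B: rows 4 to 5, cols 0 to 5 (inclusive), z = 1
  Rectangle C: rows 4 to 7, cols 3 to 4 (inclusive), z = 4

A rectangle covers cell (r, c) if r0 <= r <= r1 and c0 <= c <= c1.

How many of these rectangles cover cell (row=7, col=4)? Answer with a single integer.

Check cell (7,4):
  A: rows 3-11 cols 0-2 -> outside (col miss)
  B: rows 4-5 cols 0-5 -> outside (row miss)
  C: rows 4-7 cols 3-4 -> covers
Count covering = 1

Answer: 1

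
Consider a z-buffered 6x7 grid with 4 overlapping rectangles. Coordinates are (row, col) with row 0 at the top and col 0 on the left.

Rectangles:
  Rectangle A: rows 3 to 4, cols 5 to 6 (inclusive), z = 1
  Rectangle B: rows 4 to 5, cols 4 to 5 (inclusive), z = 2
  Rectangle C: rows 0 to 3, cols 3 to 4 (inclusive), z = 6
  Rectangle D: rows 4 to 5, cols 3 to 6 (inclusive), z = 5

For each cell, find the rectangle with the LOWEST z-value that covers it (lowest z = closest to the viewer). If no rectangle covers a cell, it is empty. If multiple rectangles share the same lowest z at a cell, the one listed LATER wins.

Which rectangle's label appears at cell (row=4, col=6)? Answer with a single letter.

Answer: A

Derivation:
Check cell (4,6):
  A: rows 3-4 cols 5-6 z=1 -> covers; best now A (z=1)
  B: rows 4-5 cols 4-5 -> outside (col miss)
  C: rows 0-3 cols 3-4 -> outside (row miss)
  D: rows 4-5 cols 3-6 z=5 -> covers; best now A (z=1)
Winner: A at z=1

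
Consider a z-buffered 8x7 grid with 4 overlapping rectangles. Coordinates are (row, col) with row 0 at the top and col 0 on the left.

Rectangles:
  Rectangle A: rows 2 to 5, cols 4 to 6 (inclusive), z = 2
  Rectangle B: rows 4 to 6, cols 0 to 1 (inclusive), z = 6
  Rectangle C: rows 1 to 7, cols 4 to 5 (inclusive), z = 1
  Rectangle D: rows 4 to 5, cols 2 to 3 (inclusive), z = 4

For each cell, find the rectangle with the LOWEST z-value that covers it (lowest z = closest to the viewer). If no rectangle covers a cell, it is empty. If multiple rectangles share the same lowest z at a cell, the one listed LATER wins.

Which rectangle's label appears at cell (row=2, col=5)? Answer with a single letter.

Answer: C

Derivation:
Check cell (2,5):
  A: rows 2-5 cols 4-6 z=2 -> covers; best now A (z=2)
  B: rows 4-6 cols 0-1 -> outside (row miss)
  C: rows 1-7 cols 4-5 z=1 -> covers; best now C (z=1)
  D: rows 4-5 cols 2-3 -> outside (row miss)
Winner: C at z=1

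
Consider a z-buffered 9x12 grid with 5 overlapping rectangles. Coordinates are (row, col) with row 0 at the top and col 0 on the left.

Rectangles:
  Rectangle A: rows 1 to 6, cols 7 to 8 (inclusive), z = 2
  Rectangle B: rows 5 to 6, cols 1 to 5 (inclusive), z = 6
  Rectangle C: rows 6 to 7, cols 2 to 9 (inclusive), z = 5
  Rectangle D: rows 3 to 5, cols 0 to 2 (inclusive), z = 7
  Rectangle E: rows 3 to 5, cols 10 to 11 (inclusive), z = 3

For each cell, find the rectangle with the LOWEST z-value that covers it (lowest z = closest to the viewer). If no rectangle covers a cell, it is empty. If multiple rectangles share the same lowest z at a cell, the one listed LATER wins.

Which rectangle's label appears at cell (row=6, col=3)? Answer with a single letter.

Check cell (6,3):
  A: rows 1-6 cols 7-8 -> outside (col miss)
  B: rows 5-6 cols 1-5 z=6 -> covers; best now B (z=6)
  C: rows 6-7 cols 2-9 z=5 -> covers; best now C (z=5)
  D: rows 3-5 cols 0-2 -> outside (row miss)
  E: rows 3-5 cols 10-11 -> outside (row miss)
Winner: C at z=5

Answer: C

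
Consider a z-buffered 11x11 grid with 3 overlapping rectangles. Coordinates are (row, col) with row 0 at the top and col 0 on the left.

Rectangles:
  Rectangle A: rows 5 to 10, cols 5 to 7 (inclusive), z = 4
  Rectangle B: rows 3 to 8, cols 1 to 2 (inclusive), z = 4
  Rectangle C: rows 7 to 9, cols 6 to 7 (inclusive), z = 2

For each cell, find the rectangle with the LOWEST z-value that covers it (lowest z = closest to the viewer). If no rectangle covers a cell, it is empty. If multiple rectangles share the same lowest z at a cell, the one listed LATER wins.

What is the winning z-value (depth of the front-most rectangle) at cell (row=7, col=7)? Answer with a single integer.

Check cell (7,7):
  A: rows 5-10 cols 5-7 z=4 -> covers; best now A (z=4)
  B: rows 3-8 cols 1-2 -> outside (col miss)
  C: rows 7-9 cols 6-7 z=2 -> covers; best now C (z=2)
Winner: C at z=2

Answer: 2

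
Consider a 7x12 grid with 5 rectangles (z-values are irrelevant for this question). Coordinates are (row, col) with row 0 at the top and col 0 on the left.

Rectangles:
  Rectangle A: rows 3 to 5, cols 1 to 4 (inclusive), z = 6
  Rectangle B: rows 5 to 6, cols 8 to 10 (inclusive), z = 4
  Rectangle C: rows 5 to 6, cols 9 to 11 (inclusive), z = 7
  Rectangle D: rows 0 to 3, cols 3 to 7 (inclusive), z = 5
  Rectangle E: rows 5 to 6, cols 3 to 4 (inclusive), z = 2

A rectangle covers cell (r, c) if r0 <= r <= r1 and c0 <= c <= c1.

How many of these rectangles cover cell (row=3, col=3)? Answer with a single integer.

Answer: 2

Derivation:
Check cell (3,3):
  A: rows 3-5 cols 1-4 -> covers
  B: rows 5-6 cols 8-10 -> outside (row miss)
  C: rows 5-6 cols 9-11 -> outside (row miss)
  D: rows 0-3 cols 3-7 -> covers
  E: rows 5-6 cols 3-4 -> outside (row miss)
Count covering = 2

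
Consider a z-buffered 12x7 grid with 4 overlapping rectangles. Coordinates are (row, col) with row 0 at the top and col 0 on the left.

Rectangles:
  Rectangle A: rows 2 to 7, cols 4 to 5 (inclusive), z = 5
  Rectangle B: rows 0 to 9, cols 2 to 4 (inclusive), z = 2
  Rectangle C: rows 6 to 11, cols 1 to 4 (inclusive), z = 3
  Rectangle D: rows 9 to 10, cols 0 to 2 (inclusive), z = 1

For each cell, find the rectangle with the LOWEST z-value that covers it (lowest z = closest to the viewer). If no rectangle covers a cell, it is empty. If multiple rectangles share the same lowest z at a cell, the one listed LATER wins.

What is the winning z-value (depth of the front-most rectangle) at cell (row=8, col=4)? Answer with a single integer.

Answer: 2

Derivation:
Check cell (8,4):
  A: rows 2-7 cols 4-5 -> outside (row miss)
  B: rows 0-9 cols 2-4 z=2 -> covers; best now B (z=2)
  C: rows 6-11 cols 1-4 z=3 -> covers; best now B (z=2)
  D: rows 9-10 cols 0-2 -> outside (row miss)
Winner: B at z=2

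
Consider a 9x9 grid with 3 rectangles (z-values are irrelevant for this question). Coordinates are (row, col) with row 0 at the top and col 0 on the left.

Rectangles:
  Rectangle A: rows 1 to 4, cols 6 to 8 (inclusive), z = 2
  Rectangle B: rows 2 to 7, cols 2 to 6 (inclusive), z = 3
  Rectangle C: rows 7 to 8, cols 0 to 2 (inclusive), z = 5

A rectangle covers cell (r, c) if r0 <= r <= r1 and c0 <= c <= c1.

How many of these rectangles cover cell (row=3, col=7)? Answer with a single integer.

Check cell (3,7):
  A: rows 1-4 cols 6-8 -> covers
  B: rows 2-7 cols 2-6 -> outside (col miss)
  C: rows 7-8 cols 0-2 -> outside (row miss)
Count covering = 1

Answer: 1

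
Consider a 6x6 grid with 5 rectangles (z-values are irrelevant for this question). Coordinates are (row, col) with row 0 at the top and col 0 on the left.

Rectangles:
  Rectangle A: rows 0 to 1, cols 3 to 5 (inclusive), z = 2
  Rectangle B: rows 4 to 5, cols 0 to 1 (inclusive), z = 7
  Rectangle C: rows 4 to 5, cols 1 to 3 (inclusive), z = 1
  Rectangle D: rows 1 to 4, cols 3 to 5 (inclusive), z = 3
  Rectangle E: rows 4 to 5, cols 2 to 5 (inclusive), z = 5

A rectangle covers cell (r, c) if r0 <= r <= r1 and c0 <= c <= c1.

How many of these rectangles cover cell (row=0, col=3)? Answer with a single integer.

Answer: 1

Derivation:
Check cell (0,3):
  A: rows 0-1 cols 3-5 -> covers
  B: rows 4-5 cols 0-1 -> outside (row miss)
  C: rows 4-5 cols 1-3 -> outside (row miss)
  D: rows 1-4 cols 3-5 -> outside (row miss)
  E: rows 4-5 cols 2-5 -> outside (row miss)
Count covering = 1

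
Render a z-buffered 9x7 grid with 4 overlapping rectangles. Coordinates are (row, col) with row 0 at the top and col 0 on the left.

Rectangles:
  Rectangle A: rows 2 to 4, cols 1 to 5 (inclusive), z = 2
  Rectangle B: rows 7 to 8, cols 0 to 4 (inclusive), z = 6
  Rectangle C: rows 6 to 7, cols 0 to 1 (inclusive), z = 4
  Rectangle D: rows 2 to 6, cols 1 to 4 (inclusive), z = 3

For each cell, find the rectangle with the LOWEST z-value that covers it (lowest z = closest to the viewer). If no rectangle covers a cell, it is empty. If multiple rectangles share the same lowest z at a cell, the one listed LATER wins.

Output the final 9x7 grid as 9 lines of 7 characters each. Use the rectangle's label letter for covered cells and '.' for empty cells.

.......
.......
.AAAAA.
.AAAAA.
.AAAAA.
.DDDD..
CDDDD..
CCBBB..
BBBBB..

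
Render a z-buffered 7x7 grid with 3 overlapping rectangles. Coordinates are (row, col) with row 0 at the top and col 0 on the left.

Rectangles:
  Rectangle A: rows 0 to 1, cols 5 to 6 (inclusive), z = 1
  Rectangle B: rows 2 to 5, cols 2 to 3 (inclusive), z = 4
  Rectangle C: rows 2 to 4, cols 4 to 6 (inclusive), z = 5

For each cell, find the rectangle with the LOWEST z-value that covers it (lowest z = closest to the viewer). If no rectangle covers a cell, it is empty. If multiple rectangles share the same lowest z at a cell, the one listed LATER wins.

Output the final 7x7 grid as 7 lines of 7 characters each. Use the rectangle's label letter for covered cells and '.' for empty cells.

.....AA
.....AA
..BBCCC
..BBCCC
..BBCCC
..BB...
.......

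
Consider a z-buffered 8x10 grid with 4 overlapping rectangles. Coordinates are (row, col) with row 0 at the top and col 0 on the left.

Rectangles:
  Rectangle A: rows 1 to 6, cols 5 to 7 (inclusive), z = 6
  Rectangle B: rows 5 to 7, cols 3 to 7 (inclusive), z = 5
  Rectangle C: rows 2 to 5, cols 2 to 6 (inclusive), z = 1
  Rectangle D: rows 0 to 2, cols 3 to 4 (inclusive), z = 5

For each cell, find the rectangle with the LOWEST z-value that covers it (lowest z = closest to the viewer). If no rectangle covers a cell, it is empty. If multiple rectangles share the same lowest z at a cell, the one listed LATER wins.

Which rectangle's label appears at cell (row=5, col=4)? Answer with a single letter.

Answer: C

Derivation:
Check cell (5,4):
  A: rows 1-6 cols 5-7 -> outside (col miss)
  B: rows 5-7 cols 3-7 z=5 -> covers; best now B (z=5)
  C: rows 2-5 cols 2-6 z=1 -> covers; best now C (z=1)
  D: rows 0-2 cols 3-4 -> outside (row miss)
Winner: C at z=1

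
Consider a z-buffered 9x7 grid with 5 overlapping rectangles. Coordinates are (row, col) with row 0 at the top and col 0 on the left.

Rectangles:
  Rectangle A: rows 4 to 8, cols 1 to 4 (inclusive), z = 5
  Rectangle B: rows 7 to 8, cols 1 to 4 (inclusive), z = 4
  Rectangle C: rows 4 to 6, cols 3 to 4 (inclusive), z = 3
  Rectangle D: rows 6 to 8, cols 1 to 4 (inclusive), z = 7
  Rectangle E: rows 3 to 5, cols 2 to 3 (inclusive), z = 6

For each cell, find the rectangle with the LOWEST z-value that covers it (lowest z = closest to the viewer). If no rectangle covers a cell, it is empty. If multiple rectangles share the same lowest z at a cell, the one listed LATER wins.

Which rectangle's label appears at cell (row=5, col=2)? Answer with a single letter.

Answer: A

Derivation:
Check cell (5,2):
  A: rows 4-8 cols 1-4 z=5 -> covers; best now A (z=5)
  B: rows 7-8 cols 1-4 -> outside (row miss)
  C: rows 4-6 cols 3-4 -> outside (col miss)
  D: rows 6-8 cols 1-4 -> outside (row miss)
  E: rows 3-5 cols 2-3 z=6 -> covers; best now A (z=5)
Winner: A at z=5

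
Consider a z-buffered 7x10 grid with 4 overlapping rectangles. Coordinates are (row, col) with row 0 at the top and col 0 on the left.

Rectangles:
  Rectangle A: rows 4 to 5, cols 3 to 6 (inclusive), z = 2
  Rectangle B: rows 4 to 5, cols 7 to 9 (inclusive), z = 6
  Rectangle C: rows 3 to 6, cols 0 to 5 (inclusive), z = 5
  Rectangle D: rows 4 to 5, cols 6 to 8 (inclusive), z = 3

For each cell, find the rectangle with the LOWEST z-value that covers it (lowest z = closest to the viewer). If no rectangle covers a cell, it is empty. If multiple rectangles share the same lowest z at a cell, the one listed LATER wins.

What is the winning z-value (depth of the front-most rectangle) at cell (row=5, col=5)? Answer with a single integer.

Check cell (5,5):
  A: rows 4-5 cols 3-6 z=2 -> covers; best now A (z=2)
  B: rows 4-5 cols 7-9 -> outside (col miss)
  C: rows 3-6 cols 0-5 z=5 -> covers; best now A (z=2)
  D: rows 4-5 cols 6-8 -> outside (col miss)
Winner: A at z=2

Answer: 2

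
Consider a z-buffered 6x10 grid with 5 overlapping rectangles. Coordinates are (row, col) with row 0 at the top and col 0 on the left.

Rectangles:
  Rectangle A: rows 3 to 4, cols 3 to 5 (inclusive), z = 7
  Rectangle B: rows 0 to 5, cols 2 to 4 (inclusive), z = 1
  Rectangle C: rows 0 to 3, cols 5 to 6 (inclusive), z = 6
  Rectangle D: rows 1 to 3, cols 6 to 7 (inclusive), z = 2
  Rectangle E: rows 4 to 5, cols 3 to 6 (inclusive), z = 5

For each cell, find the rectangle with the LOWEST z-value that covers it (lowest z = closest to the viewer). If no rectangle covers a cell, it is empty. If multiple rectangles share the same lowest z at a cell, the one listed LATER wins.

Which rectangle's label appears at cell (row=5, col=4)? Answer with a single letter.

Answer: B

Derivation:
Check cell (5,4):
  A: rows 3-4 cols 3-5 -> outside (row miss)
  B: rows 0-5 cols 2-4 z=1 -> covers; best now B (z=1)
  C: rows 0-3 cols 5-6 -> outside (row miss)
  D: rows 1-3 cols 6-7 -> outside (row miss)
  E: rows 4-5 cols 3-6 z=5 -> covers; best now B (z=1)
Winner: B at z=1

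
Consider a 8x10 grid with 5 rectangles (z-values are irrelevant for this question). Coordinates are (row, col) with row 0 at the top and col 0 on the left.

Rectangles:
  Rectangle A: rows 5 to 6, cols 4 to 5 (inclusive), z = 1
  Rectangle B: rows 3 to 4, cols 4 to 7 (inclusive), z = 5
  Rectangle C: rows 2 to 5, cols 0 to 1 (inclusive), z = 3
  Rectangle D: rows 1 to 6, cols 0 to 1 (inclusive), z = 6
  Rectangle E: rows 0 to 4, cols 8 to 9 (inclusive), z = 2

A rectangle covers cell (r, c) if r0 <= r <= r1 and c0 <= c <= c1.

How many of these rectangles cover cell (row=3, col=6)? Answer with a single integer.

Check cell (3,6):
  A: rows 5-6 cols 4-5 -> outside (row miss)
  B: rows 3-4 cols 4-7 -> covers
  C: rows 2-5 cols 0-1 -> outside (col miss)
  D: rows 1-6 cols 0-1 -> outside (col miss)
  E: rows 0-4 cols 8-9 -> outside (col miss)
Count covering = 1

Answer: 1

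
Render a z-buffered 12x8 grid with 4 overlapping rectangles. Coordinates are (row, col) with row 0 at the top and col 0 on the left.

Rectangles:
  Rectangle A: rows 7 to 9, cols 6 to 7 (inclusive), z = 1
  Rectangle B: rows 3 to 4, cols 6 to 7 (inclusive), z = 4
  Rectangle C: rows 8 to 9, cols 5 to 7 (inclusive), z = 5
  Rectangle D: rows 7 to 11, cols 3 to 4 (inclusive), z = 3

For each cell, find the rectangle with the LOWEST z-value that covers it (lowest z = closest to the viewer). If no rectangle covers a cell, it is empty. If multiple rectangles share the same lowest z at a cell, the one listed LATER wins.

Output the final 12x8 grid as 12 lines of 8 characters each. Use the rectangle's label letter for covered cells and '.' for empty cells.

........
........
........
......BB
......BB
........
........
...DD.AA
...DDCAA
...DDCAA
...DD...
...DD...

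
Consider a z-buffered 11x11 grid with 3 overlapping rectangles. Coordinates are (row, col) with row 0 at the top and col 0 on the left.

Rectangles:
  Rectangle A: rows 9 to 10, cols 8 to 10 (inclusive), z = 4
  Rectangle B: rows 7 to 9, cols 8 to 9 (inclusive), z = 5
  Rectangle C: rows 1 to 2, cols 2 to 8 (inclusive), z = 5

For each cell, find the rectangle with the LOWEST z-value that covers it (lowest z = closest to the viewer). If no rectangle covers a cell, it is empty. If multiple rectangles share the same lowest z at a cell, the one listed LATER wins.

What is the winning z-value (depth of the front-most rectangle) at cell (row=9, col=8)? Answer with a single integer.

Check cell (9,8):
  A: rows 9-10 cols 8-10 z=4 -> covers; best now A (z=4)
  B: rows 7-9 cols 8-9 z=5 -> covers; best now A (z=4)
  C: rows 1-2 cols 2-8 -> outside (row miss)
Winner: A at z=4

Answer: 4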